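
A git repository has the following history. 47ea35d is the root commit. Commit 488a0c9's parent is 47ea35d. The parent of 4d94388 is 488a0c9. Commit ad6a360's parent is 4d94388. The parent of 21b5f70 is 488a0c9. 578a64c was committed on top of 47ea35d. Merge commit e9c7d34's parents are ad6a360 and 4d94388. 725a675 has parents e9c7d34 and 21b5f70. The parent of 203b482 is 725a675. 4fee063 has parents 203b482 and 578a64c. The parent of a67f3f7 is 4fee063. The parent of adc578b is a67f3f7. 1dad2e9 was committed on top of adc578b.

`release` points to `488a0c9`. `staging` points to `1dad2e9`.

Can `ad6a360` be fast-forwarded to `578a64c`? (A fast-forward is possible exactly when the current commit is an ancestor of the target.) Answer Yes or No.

A fast-forward from ad6a360 to 578a64c is possible iff ad6a360 is an ancestor of 578a64c.
Ancestors of 578a64c: {47ea35d, 578a64c}.
ad6a360 is not among them, so fast-forward is not possible.

No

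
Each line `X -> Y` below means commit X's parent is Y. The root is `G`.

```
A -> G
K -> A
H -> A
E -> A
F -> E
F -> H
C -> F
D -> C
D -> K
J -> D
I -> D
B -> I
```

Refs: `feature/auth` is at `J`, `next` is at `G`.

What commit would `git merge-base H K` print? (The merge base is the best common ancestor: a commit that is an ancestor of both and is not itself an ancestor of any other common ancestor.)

A

Ancestors of H: {A, G, H}.
Ancestors of K: {A, G, K}.
Common ancestors: {A, G}.
Among these, A is not an ancestor of any other common ancestor — it is the merge base.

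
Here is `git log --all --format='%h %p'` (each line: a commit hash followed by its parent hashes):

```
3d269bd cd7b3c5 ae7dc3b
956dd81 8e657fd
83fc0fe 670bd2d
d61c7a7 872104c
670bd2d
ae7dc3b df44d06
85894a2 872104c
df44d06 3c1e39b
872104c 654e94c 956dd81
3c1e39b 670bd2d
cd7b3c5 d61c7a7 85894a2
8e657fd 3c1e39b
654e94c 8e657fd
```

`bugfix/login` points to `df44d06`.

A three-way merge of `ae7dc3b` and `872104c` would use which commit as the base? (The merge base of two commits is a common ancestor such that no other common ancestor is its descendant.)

Ancestors of ae7dc3b: {3c1e39b, 670bd2d, ae7dc3b, df44d06}.
Ancestors of 872104c: {3c1e39b, 654e94c, 670bd2d, 872104c, 8e657fd, 956dd81}.
Common ancestors: {3c1e39b, 670bd2d}.
Among these, 3c1e39b is not an ancestor of any other common ancestor — it is the merge base.

3c1e39b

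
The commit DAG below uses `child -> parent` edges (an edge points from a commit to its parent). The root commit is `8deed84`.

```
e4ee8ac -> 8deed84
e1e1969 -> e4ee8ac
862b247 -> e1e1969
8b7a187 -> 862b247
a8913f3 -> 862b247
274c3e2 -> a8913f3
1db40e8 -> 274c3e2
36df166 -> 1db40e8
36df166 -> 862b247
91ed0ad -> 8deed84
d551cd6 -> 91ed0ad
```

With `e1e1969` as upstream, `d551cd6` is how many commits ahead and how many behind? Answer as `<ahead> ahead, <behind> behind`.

2 ahead, 2 behind

Reachable from d551cd6: {8deed84, 91ed0ad, d551cd6}.
Reachable from e1e1969: {8deed84, e1e1969, e4ee8ac}.
Only in d551cd6's history (ahead): {91ed0ad, d551cd6} — 2.
Only in e1e1969's history (behind): {e1e1969, e4ee8ac} — 2.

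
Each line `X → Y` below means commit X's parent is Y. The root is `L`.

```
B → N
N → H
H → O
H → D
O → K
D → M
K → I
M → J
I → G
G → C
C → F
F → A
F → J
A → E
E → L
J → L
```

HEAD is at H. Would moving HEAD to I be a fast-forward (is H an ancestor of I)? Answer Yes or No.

A fast-forward from H to I is possible iff H is an ancestor of I.
Ancestors of I: {A, C, E, F, G, I, J, L}.
H is not among them, so fast-forward is not possible.

No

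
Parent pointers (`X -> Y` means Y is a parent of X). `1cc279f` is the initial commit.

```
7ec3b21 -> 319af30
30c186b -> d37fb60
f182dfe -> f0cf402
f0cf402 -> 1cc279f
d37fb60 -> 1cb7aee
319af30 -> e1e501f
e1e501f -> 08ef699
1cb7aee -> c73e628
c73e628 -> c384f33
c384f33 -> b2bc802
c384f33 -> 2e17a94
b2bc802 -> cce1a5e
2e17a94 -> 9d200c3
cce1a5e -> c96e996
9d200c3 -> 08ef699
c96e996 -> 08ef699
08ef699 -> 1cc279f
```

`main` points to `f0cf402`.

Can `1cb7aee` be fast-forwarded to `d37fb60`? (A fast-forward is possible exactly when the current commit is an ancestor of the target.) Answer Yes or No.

Yes

A fast-forward from 1cb7aee to d37fb60 is possible iff 1cb7aee is an ancestor of d37fb60.
Ancestors of d37fb60: {08ef699, 1cb7aee, 1cc279f, 2e17a94, 9d200c3, b2bc802, c384f33, c73e628, c96e996, cce1a5e, d37fb60}.
1cb7aee is among them, so fast-forward is possible.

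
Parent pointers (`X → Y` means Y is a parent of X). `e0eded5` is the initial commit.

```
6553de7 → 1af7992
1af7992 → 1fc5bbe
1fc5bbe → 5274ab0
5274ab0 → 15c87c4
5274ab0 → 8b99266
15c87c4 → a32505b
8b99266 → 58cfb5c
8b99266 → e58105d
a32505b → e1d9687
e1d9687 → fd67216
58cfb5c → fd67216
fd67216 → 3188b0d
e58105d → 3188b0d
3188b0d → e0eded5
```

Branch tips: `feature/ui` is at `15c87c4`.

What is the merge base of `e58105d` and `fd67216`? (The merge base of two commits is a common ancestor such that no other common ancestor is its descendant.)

3188b0d

Ancestors of e58105d: {3188b0d, e0eded5, e58105d}.
Ancestors of fd67216: {3188b0d, e0eded5, fd67216}.
Common ancestors: {3188b0d, e0eded5}.
Among these, 3188b0d is not an ancestor of any other common ancestor — it is the merge base.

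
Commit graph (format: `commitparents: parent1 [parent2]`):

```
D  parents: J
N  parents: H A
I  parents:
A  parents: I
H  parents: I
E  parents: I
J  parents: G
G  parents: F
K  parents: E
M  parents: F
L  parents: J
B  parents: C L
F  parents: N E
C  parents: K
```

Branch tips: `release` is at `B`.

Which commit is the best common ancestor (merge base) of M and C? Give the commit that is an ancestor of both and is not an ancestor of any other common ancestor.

E

Ancestors of M: {A, E, F, H, I, M, N}.
Ancestors of C: {C, E, I, K}.
Common ancestors: {E, I}.
Among these, E is not an ancestor of any other common ancestor — it is the merge base.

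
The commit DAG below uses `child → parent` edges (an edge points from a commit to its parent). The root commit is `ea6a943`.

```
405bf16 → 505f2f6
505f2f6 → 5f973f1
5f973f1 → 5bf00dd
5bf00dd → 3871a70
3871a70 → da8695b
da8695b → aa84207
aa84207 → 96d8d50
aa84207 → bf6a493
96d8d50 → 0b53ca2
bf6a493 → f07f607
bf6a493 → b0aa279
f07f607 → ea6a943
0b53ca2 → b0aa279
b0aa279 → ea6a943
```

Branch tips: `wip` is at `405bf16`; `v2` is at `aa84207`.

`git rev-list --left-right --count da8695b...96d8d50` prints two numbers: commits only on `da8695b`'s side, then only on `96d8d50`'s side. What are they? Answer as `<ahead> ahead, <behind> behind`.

Reachable from da8695b: {0b53ca2, 96d8d50, aa84207, b0aa279, bf6a493, da8695b, ea6a943, f07f607}.
Reachable from 96d8d50: {0b53ca2, 96d8d50, b0aa279, ea6a943}.
Only in da8695b's history (ahead): {aa84207, bf6a493, da8695b, f07f607} — 4.
Only in 96d8d50's history (behind): {} — 0.

4 ahead, 0 behind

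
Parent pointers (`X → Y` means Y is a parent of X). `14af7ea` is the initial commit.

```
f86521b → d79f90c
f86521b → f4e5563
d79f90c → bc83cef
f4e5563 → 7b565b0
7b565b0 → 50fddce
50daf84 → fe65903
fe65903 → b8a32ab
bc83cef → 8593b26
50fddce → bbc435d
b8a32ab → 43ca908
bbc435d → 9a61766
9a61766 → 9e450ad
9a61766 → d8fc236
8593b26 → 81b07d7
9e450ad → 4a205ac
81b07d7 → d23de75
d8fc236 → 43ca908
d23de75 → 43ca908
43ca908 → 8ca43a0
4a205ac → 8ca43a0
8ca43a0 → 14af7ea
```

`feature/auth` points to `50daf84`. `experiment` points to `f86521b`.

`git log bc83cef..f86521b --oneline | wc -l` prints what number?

Reachable from f86521b: {14af7ea, 43ca908, 4a205ac, 50fddce, 7b565b0, 81b07d7, 8593b26, 8ca43a0, 9a61766, 9e450ad, bbc435d, bc83cef, d23de75, d79f90c, d8fc236, f4e5563, f86521b}.
Reachable from bc83cef: {14af7ea, 43ca908, 81b07d7, 8593b26, 8ca43a0, bc83cef, d23de75}.
In f86521b's history but not bc83cef's: {4a205ac, 50fddce, 7b565b0, 9a61766, 9e450ad, bbc435d, d79f90c, d8fc236, f4e5563, f86521b} — 10 commits.

10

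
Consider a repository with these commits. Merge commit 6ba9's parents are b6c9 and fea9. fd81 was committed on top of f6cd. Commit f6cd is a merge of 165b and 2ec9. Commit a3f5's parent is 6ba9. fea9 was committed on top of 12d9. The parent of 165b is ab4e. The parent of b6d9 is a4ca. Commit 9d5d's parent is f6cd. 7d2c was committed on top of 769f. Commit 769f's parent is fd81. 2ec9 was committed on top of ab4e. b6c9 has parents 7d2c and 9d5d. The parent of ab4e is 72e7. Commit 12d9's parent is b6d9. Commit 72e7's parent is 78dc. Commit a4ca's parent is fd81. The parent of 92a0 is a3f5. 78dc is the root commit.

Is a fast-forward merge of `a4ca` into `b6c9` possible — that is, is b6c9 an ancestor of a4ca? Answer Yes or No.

A fast-forward from b6c9 to a4ca is possible iff b6c9 is an ancestor of a4ca.
Ancestors of a4ca: {165b, 2ec9, 72e7, 78dc, a4ca, ab4e, f6cd, fd81}.
b6c9 is not among them, so fast-forward is not possible.

No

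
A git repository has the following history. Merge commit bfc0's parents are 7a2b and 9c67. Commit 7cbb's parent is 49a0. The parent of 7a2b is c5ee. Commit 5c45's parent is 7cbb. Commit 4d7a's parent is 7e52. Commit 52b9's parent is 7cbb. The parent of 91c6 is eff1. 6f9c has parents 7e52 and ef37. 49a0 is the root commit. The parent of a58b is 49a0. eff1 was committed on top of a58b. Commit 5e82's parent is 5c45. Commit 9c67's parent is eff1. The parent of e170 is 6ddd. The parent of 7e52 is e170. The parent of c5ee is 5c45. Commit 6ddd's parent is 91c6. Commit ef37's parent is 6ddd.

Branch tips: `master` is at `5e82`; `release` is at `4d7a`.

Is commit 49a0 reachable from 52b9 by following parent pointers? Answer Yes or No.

Ancestors of 52b9 (commits reachable by following parents): {49a0, 52b9, 7cbb}.
49a0 is in that set, so it is an ancestor of 52b9.

Yes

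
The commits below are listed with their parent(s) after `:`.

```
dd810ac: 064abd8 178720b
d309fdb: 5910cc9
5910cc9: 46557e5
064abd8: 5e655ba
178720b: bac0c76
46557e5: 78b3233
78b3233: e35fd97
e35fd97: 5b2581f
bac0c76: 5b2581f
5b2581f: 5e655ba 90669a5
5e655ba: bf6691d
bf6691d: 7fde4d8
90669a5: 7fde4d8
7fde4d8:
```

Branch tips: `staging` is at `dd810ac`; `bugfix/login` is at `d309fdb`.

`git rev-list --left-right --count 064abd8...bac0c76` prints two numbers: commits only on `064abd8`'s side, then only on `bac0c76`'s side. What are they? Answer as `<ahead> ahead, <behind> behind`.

1 ahead, 3 behind

Reachable from 064abd8: {064abd8, 5e655ba, 7fde4d8, bf6691d}.
Reachable from bac0c76: {5b2581f, 5e655ba, 7fde4d8, 90669a5, bac0c76, bf6691d}.
Only in 064abd8's history (ahead): {064abd8} — 1.
Only in bac0c76's history (behind): {5b2581f, 90669a5, bac0c76} — 3.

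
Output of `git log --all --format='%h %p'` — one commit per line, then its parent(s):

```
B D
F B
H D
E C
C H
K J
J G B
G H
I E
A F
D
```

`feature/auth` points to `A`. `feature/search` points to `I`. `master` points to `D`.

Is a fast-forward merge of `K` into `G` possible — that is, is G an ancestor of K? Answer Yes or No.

Yes

A fast-forward from G to K is possible iff G is an ancestor of K.
Ancestors of K: {B, D, G, H, J, K}.
G is among them, so fast-forward is possible.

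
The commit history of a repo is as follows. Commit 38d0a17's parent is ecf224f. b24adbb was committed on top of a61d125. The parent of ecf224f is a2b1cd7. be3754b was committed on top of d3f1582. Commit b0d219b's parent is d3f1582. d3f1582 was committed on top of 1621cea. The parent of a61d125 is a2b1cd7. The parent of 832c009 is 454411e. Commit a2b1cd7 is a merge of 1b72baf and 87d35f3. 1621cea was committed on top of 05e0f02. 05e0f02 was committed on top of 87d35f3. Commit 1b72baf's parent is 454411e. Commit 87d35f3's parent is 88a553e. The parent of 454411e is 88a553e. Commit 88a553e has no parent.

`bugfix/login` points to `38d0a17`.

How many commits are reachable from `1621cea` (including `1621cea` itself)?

4

Walking parent pointers from 1621cea: reachable set = {05e0f02, 1621cea, 87d35f3, 88a553e}.
That is 4 commits.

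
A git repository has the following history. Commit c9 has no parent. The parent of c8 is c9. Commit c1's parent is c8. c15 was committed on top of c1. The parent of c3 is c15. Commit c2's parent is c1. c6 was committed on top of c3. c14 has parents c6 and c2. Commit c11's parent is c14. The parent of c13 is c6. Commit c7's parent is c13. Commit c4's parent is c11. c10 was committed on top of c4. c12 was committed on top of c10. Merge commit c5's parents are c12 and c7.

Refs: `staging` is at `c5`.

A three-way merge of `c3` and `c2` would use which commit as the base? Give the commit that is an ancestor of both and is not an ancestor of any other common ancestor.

Ancestors of c3: {c1, c15, c3, c8, c9}.
Ancestors of c2: {c1, c2, c8, c9}.
Common ancestors: {c1, c8, c9}.
Among these, c1 is not an ancestor of any other common ancestor — it is the merge base.

c1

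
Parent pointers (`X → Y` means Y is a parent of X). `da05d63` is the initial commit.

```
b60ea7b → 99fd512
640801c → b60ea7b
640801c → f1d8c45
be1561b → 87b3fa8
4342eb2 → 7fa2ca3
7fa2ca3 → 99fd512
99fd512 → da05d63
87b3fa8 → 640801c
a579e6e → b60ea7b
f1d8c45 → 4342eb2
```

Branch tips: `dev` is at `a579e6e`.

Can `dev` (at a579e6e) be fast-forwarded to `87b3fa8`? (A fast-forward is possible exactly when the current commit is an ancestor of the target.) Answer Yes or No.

A fast-forward from a579e6e to 87b3fa8 is possible iff a579e6e is an ancestor of 87b3fa8.
Ancestors of 87b3fa8: {4342eb2, 640801c, 7fa2ca3, 87b3fa8, 99fd512, b60ea7b, da05d63, f1d8c45}.
a579e6e is not among them, so fast-forward is not possible.

No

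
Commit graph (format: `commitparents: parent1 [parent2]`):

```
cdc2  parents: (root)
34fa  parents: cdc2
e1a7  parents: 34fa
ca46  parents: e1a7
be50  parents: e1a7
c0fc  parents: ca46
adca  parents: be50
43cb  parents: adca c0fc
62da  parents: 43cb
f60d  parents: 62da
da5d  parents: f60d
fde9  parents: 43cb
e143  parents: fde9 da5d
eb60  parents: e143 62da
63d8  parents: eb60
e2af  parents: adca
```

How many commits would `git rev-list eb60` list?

Walking parent pointers from eb60: reachable set = {34fa, 43cb, 62da, adca, be50, c0fc, ca46, cdc2, da5d, e143, e1a7, eb60, f60d, fde9}.
That is 14 commits.

14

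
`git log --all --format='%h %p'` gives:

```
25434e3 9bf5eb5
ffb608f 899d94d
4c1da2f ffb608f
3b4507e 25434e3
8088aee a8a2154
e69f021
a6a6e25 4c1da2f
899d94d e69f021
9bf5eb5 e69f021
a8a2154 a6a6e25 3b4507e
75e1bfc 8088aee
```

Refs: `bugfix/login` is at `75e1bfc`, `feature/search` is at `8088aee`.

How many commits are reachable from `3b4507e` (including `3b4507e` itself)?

4

Walking parent pointers from 3b4507e: reachable set = {25434e3, 3b4507e, 9bf5eb5, e69f021}.
That is 4 commits.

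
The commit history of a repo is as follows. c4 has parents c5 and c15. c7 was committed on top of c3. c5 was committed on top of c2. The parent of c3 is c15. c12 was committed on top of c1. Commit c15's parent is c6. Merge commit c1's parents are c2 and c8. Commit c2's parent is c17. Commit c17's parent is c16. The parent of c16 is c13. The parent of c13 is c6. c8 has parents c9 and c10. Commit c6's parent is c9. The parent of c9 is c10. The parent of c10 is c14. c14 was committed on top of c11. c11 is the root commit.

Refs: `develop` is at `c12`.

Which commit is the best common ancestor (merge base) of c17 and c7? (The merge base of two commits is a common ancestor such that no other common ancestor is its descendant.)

Ancestors of c17: {c10, c11, c13, c14, c16, c17, c6, c9}.
Ancestors of c7: {c10, c11, c14, c15, c3, c6, c7, c9}.
Common ancestors: {c10, c11, c14, c6, c9}.
Among these, c6 is not an ancestor of any other common ancestor — it is the merge base.

c6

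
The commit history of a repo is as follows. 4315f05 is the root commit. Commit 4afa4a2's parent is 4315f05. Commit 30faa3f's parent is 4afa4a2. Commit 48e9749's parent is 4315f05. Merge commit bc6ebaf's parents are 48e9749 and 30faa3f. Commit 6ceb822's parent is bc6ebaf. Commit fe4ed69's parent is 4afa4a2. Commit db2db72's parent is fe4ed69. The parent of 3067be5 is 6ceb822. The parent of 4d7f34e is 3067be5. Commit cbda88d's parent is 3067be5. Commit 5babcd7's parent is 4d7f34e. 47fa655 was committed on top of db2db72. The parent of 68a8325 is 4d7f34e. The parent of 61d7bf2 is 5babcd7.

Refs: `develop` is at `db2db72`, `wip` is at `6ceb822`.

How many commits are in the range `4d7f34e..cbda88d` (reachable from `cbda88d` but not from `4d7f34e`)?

1

Reachable from cbda88d: {3067be5, 30faa3f, 4315f05, 48e9749, 4afa4a2, 6ceb822, bc6ebaf, cbda88d}.
Reachable from 4d7f34e: {3067be5, 30faa3f, 4315f05, 48e9749, 4afa4a2, 4d7f34e, 6ceb822, bc6ebaf}.
In cbda88d's history but not 4d7f34e's: {cbda88d} — 1 commit.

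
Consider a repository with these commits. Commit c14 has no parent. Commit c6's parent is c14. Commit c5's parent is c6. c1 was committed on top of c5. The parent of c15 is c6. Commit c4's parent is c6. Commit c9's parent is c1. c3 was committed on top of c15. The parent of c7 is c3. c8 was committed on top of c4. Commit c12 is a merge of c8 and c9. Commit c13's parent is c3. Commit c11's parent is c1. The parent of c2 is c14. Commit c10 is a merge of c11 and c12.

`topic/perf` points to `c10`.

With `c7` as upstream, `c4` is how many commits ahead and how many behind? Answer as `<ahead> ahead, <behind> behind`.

1 ahead, 3 behind

Reachable from c4: {c14, c4, c6}.
Reachable from c7: {c14, c15, c3, c6, c7}.
Only in c4's history (ahead): {c4} — 1.
Only in c7's history (behind): {c15, c3, c7} — 3.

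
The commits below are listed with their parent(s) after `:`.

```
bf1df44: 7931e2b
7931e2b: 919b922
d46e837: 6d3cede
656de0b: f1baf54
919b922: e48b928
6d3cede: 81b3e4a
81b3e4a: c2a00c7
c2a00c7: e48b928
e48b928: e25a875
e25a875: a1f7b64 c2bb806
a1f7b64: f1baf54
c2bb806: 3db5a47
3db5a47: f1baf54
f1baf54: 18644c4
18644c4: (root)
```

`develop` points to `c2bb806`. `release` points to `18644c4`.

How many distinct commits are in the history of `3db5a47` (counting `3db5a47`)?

Walking parent pointers from 3db5a47: reachable set = {18644c4, 3db5a47, f1baf54}.
That is 3 commits.

3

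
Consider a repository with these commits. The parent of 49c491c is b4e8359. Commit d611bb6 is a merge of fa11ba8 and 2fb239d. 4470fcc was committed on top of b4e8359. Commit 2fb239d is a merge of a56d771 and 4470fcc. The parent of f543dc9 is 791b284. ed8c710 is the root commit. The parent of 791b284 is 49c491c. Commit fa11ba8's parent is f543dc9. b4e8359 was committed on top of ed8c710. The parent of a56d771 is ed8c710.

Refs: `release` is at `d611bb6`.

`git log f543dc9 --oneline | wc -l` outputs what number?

5

Walking parent pointers from f543dc9: reachable set = {49c491c, 791b284, b4e8359, ed8c710, f543dc9}.
That is 5 commits.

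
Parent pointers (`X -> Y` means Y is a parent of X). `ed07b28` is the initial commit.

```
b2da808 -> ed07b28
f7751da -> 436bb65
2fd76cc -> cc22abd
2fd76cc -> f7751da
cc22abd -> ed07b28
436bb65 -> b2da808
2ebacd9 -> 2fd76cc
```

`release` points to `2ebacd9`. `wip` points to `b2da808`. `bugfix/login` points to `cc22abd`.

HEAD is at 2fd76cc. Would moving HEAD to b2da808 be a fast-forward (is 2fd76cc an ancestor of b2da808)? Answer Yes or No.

No

A fast-forward from 2fd76cc to b2da808 is possible iff 2fd76cc is an ancestor of b2da808.
Ancestors of b2da808: {b2da808, ed07b28}.
2fd76cc is not among them, so fast-forward is not possible.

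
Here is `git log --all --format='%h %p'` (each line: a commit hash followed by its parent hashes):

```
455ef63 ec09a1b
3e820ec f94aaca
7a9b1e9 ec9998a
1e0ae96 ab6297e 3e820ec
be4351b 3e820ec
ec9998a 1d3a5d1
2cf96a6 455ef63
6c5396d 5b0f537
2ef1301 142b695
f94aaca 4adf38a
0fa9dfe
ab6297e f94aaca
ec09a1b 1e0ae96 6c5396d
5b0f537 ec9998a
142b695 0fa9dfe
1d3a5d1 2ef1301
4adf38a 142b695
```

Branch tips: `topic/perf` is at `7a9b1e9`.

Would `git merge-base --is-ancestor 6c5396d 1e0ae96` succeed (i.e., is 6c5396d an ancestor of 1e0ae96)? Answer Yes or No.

Ancestors of 1e0ae96: {0fa9dfe, 142b695, 1e0ae96, 3e820ec, 4adf38a, ab6297e, f94aaca}.
6c5396d is not in that set, so it is not an ancestor of 1e0ae96.

No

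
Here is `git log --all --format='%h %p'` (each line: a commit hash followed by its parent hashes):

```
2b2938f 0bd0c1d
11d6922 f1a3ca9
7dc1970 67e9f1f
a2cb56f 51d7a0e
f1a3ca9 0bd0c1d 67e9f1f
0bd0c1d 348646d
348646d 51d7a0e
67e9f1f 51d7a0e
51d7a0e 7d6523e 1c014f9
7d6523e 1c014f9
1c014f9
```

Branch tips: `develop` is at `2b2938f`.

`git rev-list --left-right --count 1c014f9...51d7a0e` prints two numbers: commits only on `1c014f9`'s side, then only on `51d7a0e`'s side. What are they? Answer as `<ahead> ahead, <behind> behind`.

0 ahead, 2 behind

Reachable from 1c014f9: {1c014f9}.
Reachable from 51d7a0e: {1c014f9, 51d7a0e, 7d6523e}.
Only in 1c014f9's history (ahead): {} — 0.
Only in 51d7a0e's history (behind): {51d7a0e, 7d6523e} — 2.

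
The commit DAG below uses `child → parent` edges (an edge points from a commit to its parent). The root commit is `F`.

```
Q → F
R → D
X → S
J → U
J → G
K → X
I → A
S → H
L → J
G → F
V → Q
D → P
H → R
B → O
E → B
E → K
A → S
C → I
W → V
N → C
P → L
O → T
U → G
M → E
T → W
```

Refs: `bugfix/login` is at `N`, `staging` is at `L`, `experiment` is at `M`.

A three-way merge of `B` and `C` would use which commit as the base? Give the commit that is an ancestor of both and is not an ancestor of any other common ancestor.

Ancestors of B: {B, F, O, Q, T, V, W}.
Ancestors of C: {A, C, D, F, G, H, I, J, L, P, R, S, U}.
Common ancestors: {F}.
The only common ancestor is F, so it is the merge base.

F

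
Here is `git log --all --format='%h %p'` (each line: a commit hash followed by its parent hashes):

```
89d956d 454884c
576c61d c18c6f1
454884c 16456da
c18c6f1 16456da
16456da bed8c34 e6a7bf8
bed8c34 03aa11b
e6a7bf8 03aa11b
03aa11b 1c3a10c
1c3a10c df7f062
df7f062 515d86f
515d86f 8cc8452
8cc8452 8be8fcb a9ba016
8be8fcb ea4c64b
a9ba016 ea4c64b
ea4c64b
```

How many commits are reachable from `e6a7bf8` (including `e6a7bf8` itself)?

Walking parent pointers from e6a7bf8: reachable set = {03aa11b, 1c3a10c, 515d86f, 8be8fcb, 8cc8452, a9ba016, df7f062, e6a7bf8, ea4c64b}.
That is 9 commits.

9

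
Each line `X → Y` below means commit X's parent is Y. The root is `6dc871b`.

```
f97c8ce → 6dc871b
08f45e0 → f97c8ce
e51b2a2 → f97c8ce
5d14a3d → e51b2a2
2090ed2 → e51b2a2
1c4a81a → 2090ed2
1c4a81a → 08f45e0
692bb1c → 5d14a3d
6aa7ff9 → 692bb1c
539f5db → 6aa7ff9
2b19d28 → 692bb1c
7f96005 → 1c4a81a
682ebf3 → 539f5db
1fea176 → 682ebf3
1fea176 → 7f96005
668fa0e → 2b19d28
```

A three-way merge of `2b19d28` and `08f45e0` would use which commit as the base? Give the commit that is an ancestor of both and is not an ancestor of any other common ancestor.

Ancestors of 2b19d28: {2b19d28, 5d14a3d, 692bb1c, 6dc871b, e51b2a2, f97c8ce}.
Ancestors of 08f45e0: {08f45e0, 6dc871b, f97c8ce}.
Common ancestors: {6dc871b, f97c8ce}.
Among these, f97c8ce is not an ancestor of any other common ancestor — it is the merge base.

f97c8ce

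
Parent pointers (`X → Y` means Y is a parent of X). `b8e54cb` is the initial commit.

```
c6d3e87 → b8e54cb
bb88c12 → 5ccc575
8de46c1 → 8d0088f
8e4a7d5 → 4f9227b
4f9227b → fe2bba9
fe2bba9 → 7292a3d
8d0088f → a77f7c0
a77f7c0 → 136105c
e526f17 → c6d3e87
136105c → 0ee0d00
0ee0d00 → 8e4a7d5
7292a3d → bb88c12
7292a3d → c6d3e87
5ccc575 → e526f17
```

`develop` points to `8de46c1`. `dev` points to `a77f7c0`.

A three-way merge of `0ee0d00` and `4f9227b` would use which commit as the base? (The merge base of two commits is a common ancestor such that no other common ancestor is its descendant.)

4f9227b

Ancestors of 0ee0d00: {0ee0d00, 4f9227b, 5ccc575, 7292a3d, 8e4a7d5, b8e54cb, bb88c12, c6d3e87, e526f17, fe2bba9}.
Ancestors of 4f9227b: {4f9227b, 5ccc575, 7292a3d, b8e54cb, bb88c12, c6d3e87, e526f17, fe2bba9}.
Common ancestors: {4f9227b, 5ccc575, 7292a3d, b8e54cb, bb88c12, c6d3e87, e526f17, fe2bba9}.
Among these, 4f9227b is not an ancestor of any other common ancestor — it is the merge base.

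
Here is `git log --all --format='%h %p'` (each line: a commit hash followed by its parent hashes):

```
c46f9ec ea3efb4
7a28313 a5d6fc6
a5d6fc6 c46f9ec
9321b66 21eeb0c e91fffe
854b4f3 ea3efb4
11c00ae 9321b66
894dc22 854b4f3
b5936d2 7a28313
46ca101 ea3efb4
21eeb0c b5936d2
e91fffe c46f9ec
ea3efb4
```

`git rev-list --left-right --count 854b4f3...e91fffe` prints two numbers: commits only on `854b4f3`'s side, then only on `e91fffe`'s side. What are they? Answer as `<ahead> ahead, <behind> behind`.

1 ahead, 2 behind

Reachable from 854b4f3: {854b4f3, ea3efb4}.
Reachable from e91fffe: {c46f9ec, e91fffe, ea3efb4}.
Only in 854b4f3's history (ahead): {854b4f3} — 1.
Only in e91fffe's history (behind): {c46f9ec, e91fffe} — 2.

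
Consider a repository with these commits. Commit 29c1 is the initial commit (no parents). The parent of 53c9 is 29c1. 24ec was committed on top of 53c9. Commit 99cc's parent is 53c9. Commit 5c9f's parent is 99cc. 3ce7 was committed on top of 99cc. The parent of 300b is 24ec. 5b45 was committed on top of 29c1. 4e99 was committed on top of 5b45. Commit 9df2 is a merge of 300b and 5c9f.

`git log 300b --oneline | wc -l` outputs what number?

4

Walking parent pointers from 300b: reachable set = {24ec, 29c1, 300b, 53c9}.
That is 4 commits.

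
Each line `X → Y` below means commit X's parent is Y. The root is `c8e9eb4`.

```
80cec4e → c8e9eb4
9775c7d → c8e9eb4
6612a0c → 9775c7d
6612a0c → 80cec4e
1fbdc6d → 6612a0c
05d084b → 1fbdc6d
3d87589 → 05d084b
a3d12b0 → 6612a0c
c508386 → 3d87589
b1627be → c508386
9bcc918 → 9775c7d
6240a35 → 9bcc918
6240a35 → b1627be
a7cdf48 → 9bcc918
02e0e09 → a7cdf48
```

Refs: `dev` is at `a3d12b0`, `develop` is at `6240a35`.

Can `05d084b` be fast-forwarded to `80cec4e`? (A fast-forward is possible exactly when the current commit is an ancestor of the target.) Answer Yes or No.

No

A fast-forward from 05d084b to 80cec4e is possible iff 05d084b is an ancestor of 80cec4e.
Ancestors of 80cec4e: {80cec4e, c8e9eb4}.
05d084b is not among them, so fast-forward is not possible.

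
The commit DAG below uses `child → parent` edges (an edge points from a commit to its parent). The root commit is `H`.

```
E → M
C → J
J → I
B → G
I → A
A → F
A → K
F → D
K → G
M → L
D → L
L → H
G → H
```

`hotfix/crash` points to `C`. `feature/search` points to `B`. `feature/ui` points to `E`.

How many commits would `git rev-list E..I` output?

Reachable from I: {A, D, F, G, H, I, K, L}.
Reachable from E: {E, H, L, M}.
In I's history but not E's: {A, D, F, G, I, K} — 6 commits.

6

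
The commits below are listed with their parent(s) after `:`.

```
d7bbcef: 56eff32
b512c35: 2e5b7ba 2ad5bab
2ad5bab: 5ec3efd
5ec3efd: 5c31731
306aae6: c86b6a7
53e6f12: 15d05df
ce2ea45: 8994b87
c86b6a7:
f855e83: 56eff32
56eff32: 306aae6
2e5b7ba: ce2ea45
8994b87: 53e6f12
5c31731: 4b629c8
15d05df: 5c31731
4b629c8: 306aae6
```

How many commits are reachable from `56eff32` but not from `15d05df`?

Reachable from 56eff32: {306aae6, 56eff32, c86b6a7}.
Reachable from 15d05df: {15d05df, 306aae6, 4b629c8, 5c31731, c86b6a7}.
In 56eff32's history but not 15d05df's: {56eff32} — 1 commit.

1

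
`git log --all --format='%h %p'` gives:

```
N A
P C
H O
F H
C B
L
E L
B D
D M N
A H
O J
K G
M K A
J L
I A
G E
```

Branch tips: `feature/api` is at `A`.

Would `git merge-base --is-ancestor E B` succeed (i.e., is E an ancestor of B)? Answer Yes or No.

Yes

Ancestors of B (commits reachable by following parents): {A, B, D, E, G, H, J, K, L, M, N, O}.
E is in that set, so it is an ancestor of B.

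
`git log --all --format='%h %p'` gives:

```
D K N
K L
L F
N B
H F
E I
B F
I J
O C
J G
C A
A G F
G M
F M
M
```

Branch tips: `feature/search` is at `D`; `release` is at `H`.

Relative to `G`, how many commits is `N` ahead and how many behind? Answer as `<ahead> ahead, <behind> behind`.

Reachable from N: {B, F, M, N}.
Reachable from G: {G, M}.
Only in N's history (ahead): {B, F, N} — 3.
Only in G's history (behind): {G} — 1.

3 ahead, 1 behind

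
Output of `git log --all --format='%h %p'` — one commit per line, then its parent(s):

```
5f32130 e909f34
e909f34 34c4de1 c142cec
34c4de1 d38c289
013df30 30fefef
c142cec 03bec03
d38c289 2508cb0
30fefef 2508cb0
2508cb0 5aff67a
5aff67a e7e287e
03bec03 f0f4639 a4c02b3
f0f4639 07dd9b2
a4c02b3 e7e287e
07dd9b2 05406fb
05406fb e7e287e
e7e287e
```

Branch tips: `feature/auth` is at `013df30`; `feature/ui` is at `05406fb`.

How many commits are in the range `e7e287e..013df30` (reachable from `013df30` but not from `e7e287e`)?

Reachable from 013df30: {013df30, 2508cb0, 30fefef, 5aff67a, e7e287e}.
Reachable from e7e287e: {e7e287e}.
In 013df30's history but not e7e287e's: {013df30, 2508cb0, 30fefef, 5aff67a} — 4 commits.

4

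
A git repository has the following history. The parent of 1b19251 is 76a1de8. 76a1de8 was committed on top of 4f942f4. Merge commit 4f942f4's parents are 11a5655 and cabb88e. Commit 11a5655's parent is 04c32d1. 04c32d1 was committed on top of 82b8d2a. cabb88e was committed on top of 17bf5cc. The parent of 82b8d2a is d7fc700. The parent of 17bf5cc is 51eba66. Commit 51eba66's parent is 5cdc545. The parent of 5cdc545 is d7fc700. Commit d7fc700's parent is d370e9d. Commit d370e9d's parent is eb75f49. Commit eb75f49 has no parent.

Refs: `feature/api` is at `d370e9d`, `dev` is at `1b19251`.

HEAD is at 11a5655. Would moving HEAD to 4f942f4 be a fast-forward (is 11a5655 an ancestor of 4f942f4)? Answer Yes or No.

Yes

A fast-forward from 11a5655 to 4f942f4 is possible iff 11a5655 is an ancestor of 4f942f4.
Ancestors of 4f942f4: {04c32d1, 11a5655, 17bf5cc, 4f942f4, 51eba66, 5cdc545, 82b8d2a, cabb88e, d370e9d, d7fc700, eb75f49}.
11a5655 is among them, so fast-forward is possible.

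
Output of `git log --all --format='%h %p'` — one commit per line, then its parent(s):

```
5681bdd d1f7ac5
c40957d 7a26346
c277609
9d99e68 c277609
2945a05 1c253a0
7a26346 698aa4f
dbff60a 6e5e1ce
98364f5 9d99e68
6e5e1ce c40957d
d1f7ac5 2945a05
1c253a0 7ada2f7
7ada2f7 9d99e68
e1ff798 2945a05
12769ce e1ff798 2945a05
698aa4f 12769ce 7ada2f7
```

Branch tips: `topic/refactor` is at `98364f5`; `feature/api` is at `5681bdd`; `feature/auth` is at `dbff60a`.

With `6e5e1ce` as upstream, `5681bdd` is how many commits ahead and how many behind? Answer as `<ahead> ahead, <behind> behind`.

Reachable from 5681bdd: {1c253a0, 2945a05, 5681bdd, 7ada2f7, 9d99e68, c277609, d1f7ac5}.
Reachable from 6e5e1ce: {12769ce, 1c253a0, 2945a05, 698aa4f, 6e5e1ce, 7a26346, 7ada2f7, 9d99e68, c277609, c40957d, e1ff798}.
Only in 5681bdd's history (ahead): {5681bdd, d1f7ac5} — 2.
Only in 6e5e1ce's history (behind): {12769ce, 698aa4f, 6e5e1ce, 7a26346, c40957d, e1ff798} — 6.

2 ahead, 6 behind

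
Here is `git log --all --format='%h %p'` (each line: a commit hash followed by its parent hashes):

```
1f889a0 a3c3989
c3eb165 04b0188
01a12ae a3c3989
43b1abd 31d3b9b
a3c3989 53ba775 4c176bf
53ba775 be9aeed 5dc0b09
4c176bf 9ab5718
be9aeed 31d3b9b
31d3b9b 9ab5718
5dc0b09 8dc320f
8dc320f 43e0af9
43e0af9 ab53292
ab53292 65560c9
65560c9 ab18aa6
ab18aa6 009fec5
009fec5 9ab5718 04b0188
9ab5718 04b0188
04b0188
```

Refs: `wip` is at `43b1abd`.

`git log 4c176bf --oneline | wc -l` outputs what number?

3

Walking parent pointers from 4c176bf: reachable set = {04b0188, 4c176bf, 9ab5718}.
That is 3 commits.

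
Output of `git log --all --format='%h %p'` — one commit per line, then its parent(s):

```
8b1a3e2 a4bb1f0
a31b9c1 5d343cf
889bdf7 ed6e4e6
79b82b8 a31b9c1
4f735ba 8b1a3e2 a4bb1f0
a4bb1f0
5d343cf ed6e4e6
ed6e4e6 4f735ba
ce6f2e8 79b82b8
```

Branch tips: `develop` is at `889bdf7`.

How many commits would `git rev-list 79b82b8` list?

7

Walking parent pointers from 79b82b8: reachable set = {4f735ba, 5d343cf, 79b82b8, 8b1a3e2, a31b9c1, a4bb1f0, ed6e4e6}.
That is 7 commits.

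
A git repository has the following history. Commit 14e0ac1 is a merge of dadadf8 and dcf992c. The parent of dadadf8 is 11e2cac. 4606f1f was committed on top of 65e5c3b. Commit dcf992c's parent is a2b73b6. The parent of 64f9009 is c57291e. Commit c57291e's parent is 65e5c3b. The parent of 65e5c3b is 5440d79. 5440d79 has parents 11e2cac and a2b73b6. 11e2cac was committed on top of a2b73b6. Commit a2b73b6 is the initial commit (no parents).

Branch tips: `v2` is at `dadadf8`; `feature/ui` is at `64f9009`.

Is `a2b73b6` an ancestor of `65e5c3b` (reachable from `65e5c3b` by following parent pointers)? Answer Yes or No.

Yes

Ancestors of 65e5c3b (commits reachable by following parents): {11e2cac, 5440d79, 65e5c3b, a2b73b6}.
a2b73b6 is in that set, so it is an ancestor of 65e5c3b.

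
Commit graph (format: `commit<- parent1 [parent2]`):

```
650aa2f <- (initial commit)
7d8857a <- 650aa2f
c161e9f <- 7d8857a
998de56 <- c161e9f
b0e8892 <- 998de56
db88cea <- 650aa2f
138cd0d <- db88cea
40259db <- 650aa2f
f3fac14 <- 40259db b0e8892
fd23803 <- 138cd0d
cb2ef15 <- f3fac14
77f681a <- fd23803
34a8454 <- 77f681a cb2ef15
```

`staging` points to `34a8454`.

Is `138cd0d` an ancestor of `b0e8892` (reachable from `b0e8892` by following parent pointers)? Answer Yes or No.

No

Ancestors of b0e8892: {650aa2f, 7d8857a, 998de56, b0e8892, c161e9f}.
138cd0d is not in that set, so it is not an ancestor of b0e8892.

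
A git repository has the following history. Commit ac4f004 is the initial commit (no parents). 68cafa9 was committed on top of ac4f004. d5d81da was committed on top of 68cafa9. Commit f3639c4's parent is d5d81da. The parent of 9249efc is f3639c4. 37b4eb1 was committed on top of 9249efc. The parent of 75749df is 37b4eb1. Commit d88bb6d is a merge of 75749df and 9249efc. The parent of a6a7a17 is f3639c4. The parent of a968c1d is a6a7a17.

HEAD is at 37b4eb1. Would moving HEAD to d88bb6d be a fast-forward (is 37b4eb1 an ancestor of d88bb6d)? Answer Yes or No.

A fast-forward from 37b4eb1 to d88bb6d is possible iff 37b4eb1 is an ancestor of d88bb6d.
Ancestors of d88bb6d: {37b4eb1, 68cafa9, 75749df, 9249efc, ac4f004, d5d81da, d88bb6d, f3639c4}.
37b4eb1 is among them, so fast-forward is possible.

Yes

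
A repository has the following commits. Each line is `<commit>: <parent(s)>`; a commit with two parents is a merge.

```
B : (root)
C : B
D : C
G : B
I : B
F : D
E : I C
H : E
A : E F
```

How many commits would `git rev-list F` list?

Walking parent pointers from F: reachable set = {B, C, D, F}.
That is 4 commits.

4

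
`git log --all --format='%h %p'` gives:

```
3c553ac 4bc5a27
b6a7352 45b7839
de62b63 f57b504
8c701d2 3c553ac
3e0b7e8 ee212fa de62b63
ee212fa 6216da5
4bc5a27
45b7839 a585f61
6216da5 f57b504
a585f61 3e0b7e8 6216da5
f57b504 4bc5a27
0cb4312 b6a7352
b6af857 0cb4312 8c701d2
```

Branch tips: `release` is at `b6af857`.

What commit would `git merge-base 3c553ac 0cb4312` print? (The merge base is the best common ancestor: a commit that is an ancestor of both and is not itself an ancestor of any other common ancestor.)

Ancestors of 3c553ac: {3c553ac, 4bc5a27}.
Ancestors of 0cb4312: {0cb4312, 3e0b7e8, 45b7839, 4bc5a27, 6216da5, a585f61, b6a7352, de62b63, ee212fa, f57b504}.
Common ancestors: {4bc5a27}.
The only common ancestor is 4bc5a27, so it is the merge base.

4bc5a27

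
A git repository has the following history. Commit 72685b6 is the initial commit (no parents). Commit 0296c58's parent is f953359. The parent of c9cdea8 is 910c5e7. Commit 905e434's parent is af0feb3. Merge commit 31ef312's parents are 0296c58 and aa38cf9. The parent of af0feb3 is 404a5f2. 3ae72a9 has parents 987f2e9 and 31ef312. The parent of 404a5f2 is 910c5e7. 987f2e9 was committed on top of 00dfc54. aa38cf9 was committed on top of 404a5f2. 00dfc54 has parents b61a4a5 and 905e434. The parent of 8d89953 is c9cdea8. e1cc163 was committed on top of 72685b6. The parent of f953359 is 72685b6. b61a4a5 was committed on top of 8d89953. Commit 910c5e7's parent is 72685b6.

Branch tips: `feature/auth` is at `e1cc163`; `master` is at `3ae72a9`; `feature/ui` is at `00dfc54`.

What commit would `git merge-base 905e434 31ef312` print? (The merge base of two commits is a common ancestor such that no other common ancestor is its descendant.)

404a5f2

Ancestors of 905e434: {404a5f2, 72685b6, 905e434, 910c5e7, af0feb3}.
Ancestors of 31ef312: {0296c58, 31ef312, 404a5f2, 72685b6, 910c5e7, aa38cf9, f953359}.
Common ancestors: {404a5f2, 72685b6, 910c5e7}.
Among these, 404a5f2 is not an ancestor of any other common ancestor — it is the merge base.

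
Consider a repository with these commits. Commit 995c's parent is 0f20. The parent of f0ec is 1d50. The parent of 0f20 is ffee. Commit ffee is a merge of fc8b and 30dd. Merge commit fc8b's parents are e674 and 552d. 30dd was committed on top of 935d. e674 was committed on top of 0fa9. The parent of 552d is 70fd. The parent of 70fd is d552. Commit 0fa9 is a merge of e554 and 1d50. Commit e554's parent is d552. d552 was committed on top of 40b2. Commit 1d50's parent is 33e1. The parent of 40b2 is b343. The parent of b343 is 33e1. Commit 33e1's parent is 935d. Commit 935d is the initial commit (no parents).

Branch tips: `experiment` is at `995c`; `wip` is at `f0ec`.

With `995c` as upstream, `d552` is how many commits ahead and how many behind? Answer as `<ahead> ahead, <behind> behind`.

0 ahead, 11 behind

Reachable from d552: {33e1, 40b2, 935d, b343, d552}.
Reachable from 995c: {0f20, 0fa9, 1d50, 30dd, 33e1, 40b2, 552d, 70fd, 935d, 995c, b343, d552, e554, e674, fc8b, ffee}.
Only in d552's history (ahead): {} — 0.
Only in 995c's history (behind): {0f20, 0fa9, 1d50, 30dd, 552d, 70fd, 995c, e554, e674, fc8b, ffee} — 11.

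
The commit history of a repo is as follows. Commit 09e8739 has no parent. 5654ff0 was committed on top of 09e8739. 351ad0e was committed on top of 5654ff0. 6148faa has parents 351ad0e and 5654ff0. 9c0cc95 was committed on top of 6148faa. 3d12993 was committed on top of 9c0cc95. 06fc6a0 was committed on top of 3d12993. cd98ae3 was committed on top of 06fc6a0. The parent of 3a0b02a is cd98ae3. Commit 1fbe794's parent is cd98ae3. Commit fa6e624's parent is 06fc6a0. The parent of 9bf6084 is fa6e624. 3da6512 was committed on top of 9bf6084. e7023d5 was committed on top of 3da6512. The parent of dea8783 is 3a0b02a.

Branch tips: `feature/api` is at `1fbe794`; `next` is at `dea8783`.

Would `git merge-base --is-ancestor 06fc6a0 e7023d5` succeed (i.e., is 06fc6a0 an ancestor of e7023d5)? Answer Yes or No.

Yes

Ancestors of e7023d5 (commits reachable by following parents): {06fc6a0, 09e8739, 351ad0e, 3d12993, 3da6512, 5654ff0, 6148faa, 9bf6084, 9c0cc95, e7023d5, fa6e624}.
06fc6a0 is in that set, so it is an ancestor of e7023d5.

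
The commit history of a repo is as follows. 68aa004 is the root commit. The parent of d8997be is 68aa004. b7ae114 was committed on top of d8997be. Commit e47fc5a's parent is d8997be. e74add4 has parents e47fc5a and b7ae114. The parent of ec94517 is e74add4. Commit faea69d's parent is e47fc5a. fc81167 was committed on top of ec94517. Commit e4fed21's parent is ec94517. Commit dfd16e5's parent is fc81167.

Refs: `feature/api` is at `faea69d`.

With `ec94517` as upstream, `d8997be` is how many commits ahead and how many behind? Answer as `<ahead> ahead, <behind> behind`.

Reachable from d8997be: {68aa004, d8997be}.
Reachable from ec94517: {68aa004, b7ae114, d8997be, e47fc5a, e74add4, ec94517}.
Only in d8997be's history (ahead): {} — 0.
Only in ec94517's history (behind): {b7ae114, e47fc5a, e74add4, ec94517} — 4.

0 ahead, 4 behind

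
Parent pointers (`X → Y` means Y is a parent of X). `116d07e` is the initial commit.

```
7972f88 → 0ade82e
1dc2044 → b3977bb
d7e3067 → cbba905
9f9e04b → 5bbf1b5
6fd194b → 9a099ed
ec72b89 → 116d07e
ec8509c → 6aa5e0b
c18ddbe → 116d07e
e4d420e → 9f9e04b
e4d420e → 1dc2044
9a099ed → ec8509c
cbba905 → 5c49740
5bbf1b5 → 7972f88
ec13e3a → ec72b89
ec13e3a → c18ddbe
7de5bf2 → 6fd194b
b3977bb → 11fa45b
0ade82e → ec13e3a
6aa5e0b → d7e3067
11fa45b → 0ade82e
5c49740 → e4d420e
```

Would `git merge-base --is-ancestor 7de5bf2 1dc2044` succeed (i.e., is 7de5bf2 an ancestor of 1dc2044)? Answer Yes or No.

Ancestors of 1dc2044: {0ade82e, 116d07e, 11fa45b, 1dc2044, b3977bb, c18ddbe, ec13e3a, ec72b89}.
7de5bf2 is not in that set, so it is not an ancestor of 1dc2044.

No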